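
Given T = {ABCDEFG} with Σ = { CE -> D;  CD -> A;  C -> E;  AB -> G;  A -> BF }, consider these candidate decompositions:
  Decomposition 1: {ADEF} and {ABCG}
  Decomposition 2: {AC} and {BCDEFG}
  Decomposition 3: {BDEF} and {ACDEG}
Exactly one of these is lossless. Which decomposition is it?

Decomposition 2

Decomposition 1: common = {A}, closure = {ABFG} → lossy.
Decomposition 2: common = {C}, closure = {ABCDEFG} → lossless.
Decomposition 3: common = {DE}, closure = {DE} → lossy.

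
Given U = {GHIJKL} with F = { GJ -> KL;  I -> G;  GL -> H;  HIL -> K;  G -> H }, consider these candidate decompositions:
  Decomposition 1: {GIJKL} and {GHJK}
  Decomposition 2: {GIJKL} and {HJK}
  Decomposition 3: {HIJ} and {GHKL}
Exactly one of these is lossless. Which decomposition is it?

Decomposition 1

Decomposition 1: common = {GJK}, closure = {GHJKL} → lossless.
Decomposition 2: common = {JK}, closure = {JK} → lossy.
Decomposition 3: common = {H}, closure = {H} → lossy.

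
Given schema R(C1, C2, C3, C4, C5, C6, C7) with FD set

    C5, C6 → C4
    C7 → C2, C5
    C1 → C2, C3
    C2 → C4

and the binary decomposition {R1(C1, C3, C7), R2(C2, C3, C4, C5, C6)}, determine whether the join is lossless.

No

Common attributes: R1 ∩ R2 = {C3}.
No dependency enlarges {C3}, so (C3)⁺ = {C3}.
The closure contains neither all of R1 = {C1, C3, C7} nor all of R2 = {C2, C3, C4, C5, C6}, so the common attributes are not a superkey of either fragment. The join is lossy.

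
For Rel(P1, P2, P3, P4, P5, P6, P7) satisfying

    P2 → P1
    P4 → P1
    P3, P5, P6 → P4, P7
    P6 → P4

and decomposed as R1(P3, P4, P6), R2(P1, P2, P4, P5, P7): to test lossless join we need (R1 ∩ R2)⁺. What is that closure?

R1 ∩ R2 = {P4}.
P4 → P1 applies, adding P1
Closure: {P1, P4}.

P1, P4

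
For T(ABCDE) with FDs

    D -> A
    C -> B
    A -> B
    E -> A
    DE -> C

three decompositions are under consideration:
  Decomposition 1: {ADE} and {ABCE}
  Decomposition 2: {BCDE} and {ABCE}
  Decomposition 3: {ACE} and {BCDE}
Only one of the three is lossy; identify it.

Decomposition 1

Decomposition 1: common = {AE}, closure = {ABE} → lossy.
Decomposition 2: common = {BCE}, closure = {ABCE} → lossless.
Decomposition 3: common = {CE}, closure = {ABCE} → lossless.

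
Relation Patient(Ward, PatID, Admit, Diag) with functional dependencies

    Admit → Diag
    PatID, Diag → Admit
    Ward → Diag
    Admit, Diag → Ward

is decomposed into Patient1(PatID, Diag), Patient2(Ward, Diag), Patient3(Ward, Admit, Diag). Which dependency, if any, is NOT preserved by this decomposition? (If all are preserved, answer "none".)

PatID, Diag → Admit

Check PatID, Diag → Admit: no single fragment contains all of {PatID, Admit, Diag}, and the restricted closure of {PatID, Diag} across the fragments never reaches {Admit}.
Admit → Diag is preserved.
Ward → Diag is preserved.
Admit, Diag → Ward is preserved.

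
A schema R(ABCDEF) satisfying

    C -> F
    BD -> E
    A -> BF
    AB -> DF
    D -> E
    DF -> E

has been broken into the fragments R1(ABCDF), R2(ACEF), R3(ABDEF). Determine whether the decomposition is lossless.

Yes

Chase test. Columns are ABCDEF; row i has aⱼ where attribute j ∈ Ri, else bᵢⱼ.
Initial tableau (one row per fragment):
  row 1: a1 a2 a3 a4 b15 a6
  row 2: a1 b22 a3 b24 a5 a6
  row 3: a1 a2 b33 a4 a5 a6
Rows 1 and 3 agree on BD; apply BD→E and equate their E entries.
Rows 1 and 2 agree on A; apply A→BF and equate their BF entries.
Rows 1 and 2 agree on AB; apply AB→DF and equate their DF entries.
Row 1 is now all distinguished symbols — the join is lossless.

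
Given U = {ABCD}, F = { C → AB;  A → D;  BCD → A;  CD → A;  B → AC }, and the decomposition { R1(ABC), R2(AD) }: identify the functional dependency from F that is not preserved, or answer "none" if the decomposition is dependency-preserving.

C → AB lies within R1.
A → D lies within R2.
BCD → A: restricted closure across fragments reaches A.
CD → A: restricted closure across fragments reaches A.
B → AC lies within R1.
Every dependency is enforceable on the fragments, so the decomposition is dependency-preserving.

none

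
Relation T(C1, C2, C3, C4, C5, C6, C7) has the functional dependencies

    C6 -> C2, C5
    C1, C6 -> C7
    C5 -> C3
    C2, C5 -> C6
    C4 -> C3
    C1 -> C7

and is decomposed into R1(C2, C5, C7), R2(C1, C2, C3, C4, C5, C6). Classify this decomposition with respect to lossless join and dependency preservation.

Lossless test: (C2, C5)⁺ = {C2, C3, C5, C6}, which is a superkey of neither fragment — lossy.
Dependency preservation: the restricted closure of {C1, C6} across the fragments never reaches {C7}, so C1, C6 → C7 cannot be enforced without a join — not preserved.

lossy and not dependency-preserving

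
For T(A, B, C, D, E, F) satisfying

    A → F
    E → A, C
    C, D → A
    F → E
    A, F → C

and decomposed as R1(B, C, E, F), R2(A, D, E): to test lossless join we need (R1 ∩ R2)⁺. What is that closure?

R1 ∩ R2 = {E}.
E → A, C applies, adding A, C
A → F applies, adding F
Closure: {A, C, E, F}.

A, C, E, F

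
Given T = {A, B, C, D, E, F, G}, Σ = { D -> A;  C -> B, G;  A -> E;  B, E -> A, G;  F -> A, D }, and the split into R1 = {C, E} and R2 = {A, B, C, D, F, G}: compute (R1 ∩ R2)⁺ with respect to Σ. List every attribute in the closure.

R1 ∩ R2 = {C}.
C → B, G applies, adding B, G
Closure: {B, C, G}.

B, C, G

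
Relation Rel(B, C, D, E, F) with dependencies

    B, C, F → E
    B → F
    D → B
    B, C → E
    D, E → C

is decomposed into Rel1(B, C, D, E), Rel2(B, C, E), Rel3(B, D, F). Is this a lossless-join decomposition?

Chase test. Columns are B, C, D, E, F; row i has aⱼ where attribute j ∈ Reli, else bᵢⱼ.
Initial tableau (one row per fragment):
  row 1: a1 a2 a3 a4 b15
  row 2: a1 a2 b23 a4 b25
  row 3: a1 b32 a3 b34 a5
Rows 1 and 2 agree on B; apply B→F and equate their F entries.
Rows 1 and 3 agree on B; apply B→F and equate their F entries.
Row 1 is now all distinguished symbols — the join is lossless.

Yes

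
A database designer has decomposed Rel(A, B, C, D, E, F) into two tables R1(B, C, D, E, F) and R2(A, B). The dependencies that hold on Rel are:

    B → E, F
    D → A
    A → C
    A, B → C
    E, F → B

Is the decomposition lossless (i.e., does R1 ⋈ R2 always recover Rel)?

Common attributes: R1 ∩ R2 = {B}.
Closure of {B}: B → E, F applies, adding E, F. So (B)⁺ = {B, E, F}.
The closure contains neither all of R1 = {B, C, D, E, F} nor all of R2 = {A, B}, so the common attributes are not a superkey of either fragment. The join is lossy.

No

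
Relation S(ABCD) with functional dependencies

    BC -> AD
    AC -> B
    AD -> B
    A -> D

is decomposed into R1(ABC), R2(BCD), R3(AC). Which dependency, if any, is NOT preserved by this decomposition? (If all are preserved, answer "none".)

A -> D

Check A → D: no single fragment contains all of {AD}, and the restricted closure of {A} across the fragments never reaches {D}.
BC → AD is preserved.
AC → B is preserved.
AD → B is preserved.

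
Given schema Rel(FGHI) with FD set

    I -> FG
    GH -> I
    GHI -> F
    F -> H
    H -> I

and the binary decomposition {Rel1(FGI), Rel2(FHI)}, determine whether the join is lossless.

Yes

Common attributes: Rel1 ∩ Rel2 = {FI}.
Closure of {FI}: I → FG applies, adding G; F → H applies, adding H. So (FI)⁺ = {FGHI}.
This closure contains every attribute of Rel1, so Rel1 ∩ Rel2 → Rel1. The join is lossless.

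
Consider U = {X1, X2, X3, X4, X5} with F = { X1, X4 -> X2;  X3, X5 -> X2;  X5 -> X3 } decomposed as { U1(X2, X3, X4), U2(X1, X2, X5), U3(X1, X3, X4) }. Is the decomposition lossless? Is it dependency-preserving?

lossy and not dependency-preserving

Lossless test (chase): applying each FD to every pair of rows produces no changes in the tableau, so no row becomes fully distinguished — the join is lossy.
Dependency preservation: the restricted closure of {X1, X4} across the fragments never reaches {X2}, so X1, X4 → X2 cannot be enforced without a join — not preserved.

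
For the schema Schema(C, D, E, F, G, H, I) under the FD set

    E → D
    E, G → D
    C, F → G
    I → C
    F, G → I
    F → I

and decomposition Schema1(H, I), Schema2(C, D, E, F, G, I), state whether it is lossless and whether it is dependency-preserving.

lossy but dependency-preserving

Lossless test: (I)⁺ = {C, I}, which is a superkey of neither fragment — lossy.
Dependency preservation: every FD's attributes lie within a single fragment, so each can be enforced locally — preserved.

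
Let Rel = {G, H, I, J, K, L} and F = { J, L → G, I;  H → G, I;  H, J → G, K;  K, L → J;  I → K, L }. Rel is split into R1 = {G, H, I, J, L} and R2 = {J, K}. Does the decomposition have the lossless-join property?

No

Common attributes: R1 ∩ R2 = {J}.
No dependency enlarges {J}, so (J)⁺ = {J}.
The closure contains neither all of R1 = {G, H, I, J, L} nor all of R2 = {J, K}, so the common attributes are not a superkey of either fragment. The join is lossy.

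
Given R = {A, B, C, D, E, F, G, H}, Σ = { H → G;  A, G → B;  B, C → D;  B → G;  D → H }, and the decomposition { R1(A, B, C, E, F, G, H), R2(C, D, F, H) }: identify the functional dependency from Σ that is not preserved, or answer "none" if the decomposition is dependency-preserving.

Check B, C → D: no single fragment contains all of {B, C, D}, and the restricted closure of {B, C} across the fragments never reaches {D}.
H → G is preserved.
A, G → B is preserved.
B → G is preserved.
D → H is preserved.

B, C → D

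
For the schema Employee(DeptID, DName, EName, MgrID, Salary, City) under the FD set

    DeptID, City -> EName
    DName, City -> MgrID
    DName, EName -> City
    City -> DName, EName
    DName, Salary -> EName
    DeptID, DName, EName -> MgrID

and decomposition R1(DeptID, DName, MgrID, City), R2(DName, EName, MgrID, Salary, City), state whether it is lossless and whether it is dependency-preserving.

Lossless test: (DName, MgrID, City)⁺ = {DName, EName, MgrID, City}, which is a superkey of neither fragment — lossy.
Dependency preservation: DeptID, City → EName; DeptID, DName, EName → MgrID are not contained in any single fragment, but the restricted closure of each left-hand side across the fragments still reaches the right-hand side; the remaining FDs each lie inside some fragment. All dependencies are preserved.

lossy but dependency-preserving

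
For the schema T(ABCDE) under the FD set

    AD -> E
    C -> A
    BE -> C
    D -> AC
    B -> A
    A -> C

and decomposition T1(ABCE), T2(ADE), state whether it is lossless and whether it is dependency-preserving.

lossy but dependency-preserving

Lossless test: (AE)⁺ = {ACE}, which is a superkey of neither fragment — lossy.
Dependency preservation: D → AC is not contained in any single fragment, but the restricted closure of its left-hand side across the fragments still reaches the right-hand side; the remaining FDs each lie inside some fragment. All dependencies are preserved.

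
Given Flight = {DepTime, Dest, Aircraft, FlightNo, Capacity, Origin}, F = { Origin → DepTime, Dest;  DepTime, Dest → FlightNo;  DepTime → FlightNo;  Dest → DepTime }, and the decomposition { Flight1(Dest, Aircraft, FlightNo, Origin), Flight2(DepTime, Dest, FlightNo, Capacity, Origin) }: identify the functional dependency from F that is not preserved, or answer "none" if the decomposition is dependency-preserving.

none

Origin → DepTime, Dest lies within Flight2.
DepTime, Dest → FlightNo lies within Flight2.
DepTime → FlightNo lies within Flight2.
Dest → DepTime lies within Flight2.
Every dependency is enforceable on the fragments, so the decomposition is dependency-preserving.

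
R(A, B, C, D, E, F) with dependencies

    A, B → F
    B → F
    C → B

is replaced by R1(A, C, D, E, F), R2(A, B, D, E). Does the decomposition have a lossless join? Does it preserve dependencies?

Lossless test: (A, D, E)⁺ = {A, D, E}, which is a superkey of neither fragment — lossy.
Dependency preservation: the restricted closure of {A, B} across the fragments never reaches {F}, so A, B → F cannot be enforced without a join — not preserved.

lossy and not dependency-preserving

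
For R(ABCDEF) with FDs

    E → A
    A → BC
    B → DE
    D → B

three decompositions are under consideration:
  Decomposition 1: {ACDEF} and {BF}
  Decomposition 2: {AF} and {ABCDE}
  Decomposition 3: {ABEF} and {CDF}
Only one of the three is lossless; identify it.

Decomposition 1: common = {F}, closure = {F} → lossy.
Decomposition 2: common = {A}, closure = {ABCDE} → lossless.
Decomposition 3: common = {F}, closure = {F} → lossy.

Decomposition 2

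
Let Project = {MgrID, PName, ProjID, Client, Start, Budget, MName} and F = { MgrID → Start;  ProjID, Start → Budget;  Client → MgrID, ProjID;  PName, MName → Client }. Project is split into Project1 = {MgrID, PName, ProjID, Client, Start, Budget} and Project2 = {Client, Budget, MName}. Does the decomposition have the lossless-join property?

No

Common attributes: Project1 ∩ Project2 = {Client, Budget}.
Closure of {Client, Budget}: Client → MgrID, ProjID applies, adding MgrID, ProjID; MgrID → Start applies, adding Start. So (Client, Budget)⁺ = {MgrID, ProjID, Client, Start, Budget}.
The closure contains neither all of Project1 = {MgrID, PName, ProjID, Client, Start, Budget} nor all of Project2 = {Client, Budget, MName}, so the common attributes are not a superkey of either fragment. The join is lossy.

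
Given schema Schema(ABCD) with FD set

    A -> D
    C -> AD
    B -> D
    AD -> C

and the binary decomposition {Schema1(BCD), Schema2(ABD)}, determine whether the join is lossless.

Common attributes: Schema1 ∩ Schema2 = {BD}.
No dependency enlarges {BD}, so (BD)⁺ = {BD}.
The closure contains neither all of Schema1 = {BCD} nor all of Schema2 = {ABD}, so the common attributes are not a superkey of either fragment. The join is lossy.

No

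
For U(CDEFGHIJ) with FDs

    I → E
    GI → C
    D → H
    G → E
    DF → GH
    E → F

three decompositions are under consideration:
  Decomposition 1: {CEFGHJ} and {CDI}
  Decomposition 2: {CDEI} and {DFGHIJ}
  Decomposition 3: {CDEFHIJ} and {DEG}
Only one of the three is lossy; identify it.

Decomposition 1

Decomposition 1: common = {C}, closure = {C} → lossy.
Decomposition 2: common = {DI}, closure = {CDEFGHI} → lossless.
Decomposition 3: common = {DE}, closure = {DEFGH} → lossless.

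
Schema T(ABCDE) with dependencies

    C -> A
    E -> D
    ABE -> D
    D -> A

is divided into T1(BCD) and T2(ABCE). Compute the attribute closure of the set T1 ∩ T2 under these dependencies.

T1 ∩ T2 = {BC}.
C → A applies, adding A
Closure: {ABC}.

ABC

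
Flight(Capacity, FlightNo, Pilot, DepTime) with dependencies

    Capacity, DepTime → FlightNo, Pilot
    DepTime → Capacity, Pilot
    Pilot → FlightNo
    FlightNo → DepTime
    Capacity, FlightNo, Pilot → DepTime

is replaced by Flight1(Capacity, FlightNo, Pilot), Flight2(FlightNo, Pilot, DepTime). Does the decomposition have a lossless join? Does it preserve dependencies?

Lossless test: (FlightNo, Pilot)⁺ = {Capacity, FlightNo, Pilot, DepTime}, which contains all of one fragment — lossless.
Dependency preservation: Capacity, DepTime → FlightNo, Pilot; DepTime → Capacity, Pilot; Capacity, FlightNo, Pilot → DepTime are not contained in any single fragment, but the restricted closure of each left-hand side across the fragments still reaches the right-hand side; the remaining FDs each lie inside some fragment. All dependencies are preserved.

lossless and dependency-preserving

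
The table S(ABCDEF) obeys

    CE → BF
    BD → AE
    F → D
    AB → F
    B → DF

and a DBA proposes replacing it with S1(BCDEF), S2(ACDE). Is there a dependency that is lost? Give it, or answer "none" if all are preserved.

Check BD → AE: no single fragment contains all of {ABDE}, and the restricted closure of {BD} across the fragments never reaches {AE}.
CE → BF is preserved.
F → D is preserved.
AB → F is preserved.
B → DF is preserved.

BD → AE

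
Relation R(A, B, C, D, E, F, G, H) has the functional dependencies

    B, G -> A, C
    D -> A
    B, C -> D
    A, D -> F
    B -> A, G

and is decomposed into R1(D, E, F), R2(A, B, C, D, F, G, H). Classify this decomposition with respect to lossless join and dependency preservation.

Lossless test: (D, F)⁺ = {A, D, F}, which is a superkey of neither fragment — lossy.
Dependency preservation: every FD's attributes lie within a single fragment, so each can be enforced locally — preserved.

lossy but dependency-preserving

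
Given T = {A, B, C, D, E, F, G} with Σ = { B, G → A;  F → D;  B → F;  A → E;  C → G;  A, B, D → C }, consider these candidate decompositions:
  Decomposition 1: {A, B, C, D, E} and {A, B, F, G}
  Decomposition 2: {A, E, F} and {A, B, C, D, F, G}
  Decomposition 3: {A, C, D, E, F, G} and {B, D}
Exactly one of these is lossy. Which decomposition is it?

Decomposition 3

Decomposition 1: common = {A, B}, closure = {A, B, C, D, E, F, G} → lossless.
Decomposition 2: common = {A, F}, closure = {A, D, E, F} → lossless.
Decomposition 3: common = {D}, closure = {D} → lossy.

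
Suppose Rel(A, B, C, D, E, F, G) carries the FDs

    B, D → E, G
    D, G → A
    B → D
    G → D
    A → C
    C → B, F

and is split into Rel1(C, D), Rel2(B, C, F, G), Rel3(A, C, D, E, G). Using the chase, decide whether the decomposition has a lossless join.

Chase test. Columns are A, B, C, D, E, F, G; row i has aⱼ where attribute j ∈ Reli, else bᵢⱼ.
Initial tableau (one row per fragment):
  row 1: b11 b12 a3 a4 b15 b16 b17
  row 2: b21 a2 a3 b24 b25 a6 a7
  row 3: a1 b32 a3 a4 a5 b36 a7
Rows 2 and 3 agree on G; apply G→D and equate their D entries.
Rows 1 and 2 agree on C; apply C→B, F and equate their B, F entries.
Rows 1 and 3 agree on C; apply C→B, F and equate their B, F entries.
Rows 1 and 2 agree on B, D; apply B, D→E, G and equate their E, G entries.
Rows 1 and 3 agree on B, D; apply B, D→E, G and equate their E, G entries.
Rows 1 and 2 agree on D, G; apply D, G→A and equate their A entries.
Rows 1 and 3 agree on D, G; apply D, G→A and equate their A entries.
Row 1 is now all distinguished symbols — the join is lossless.

Yes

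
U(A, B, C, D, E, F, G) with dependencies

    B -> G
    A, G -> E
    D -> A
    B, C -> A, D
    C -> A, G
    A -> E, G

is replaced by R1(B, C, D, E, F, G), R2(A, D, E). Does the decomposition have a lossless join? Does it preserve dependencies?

Lossless test: (D, E)⁺ = {A, D, E, G}, which contains all of one fragment — lossless.
Dependency preservation: the restricted closure of {C} across the fragments never reaches {A, G}, so C → A, G cannot be enforced without a join — not preserved.

lossless but not dependency-preserving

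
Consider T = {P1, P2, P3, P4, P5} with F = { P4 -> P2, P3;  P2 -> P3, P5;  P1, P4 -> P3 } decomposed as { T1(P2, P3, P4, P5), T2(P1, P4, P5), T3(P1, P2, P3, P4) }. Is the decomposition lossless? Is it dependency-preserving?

Lossless test (chase): Rows 1 and 2 agree on P4; apply P4→P2, P3 and equate their P2, P3 entries. Rows 1 and 3 agree on P2; apply P2→P3, P5 and equate their P3, P5 entries. Row 2 is now all distinguished symbols — the join is lossless.
Dependency preservation: every FD's attributes lie within a single fragment, so each can be enforced locally — preserved.

lossless and dependency-preserving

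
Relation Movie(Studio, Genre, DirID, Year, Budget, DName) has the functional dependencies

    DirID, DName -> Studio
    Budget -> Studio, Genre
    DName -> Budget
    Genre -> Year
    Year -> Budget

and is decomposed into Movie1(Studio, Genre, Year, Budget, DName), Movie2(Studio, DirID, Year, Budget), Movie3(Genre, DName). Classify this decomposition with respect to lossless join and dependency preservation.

Lossless test (chase): Rows 1 and 2 agree on Budget; apply Budget→Studio, Genre and equate their Studio, Genre entries. Rows 1 and 3 agree on DName; apply DName→Budget and equate their Budget entries. Rows 1 and 3 agree on Genre; apply Genre→Year and equate their Year entries. Rows 1 and 3 agree on Budget; apply Budget→Studio, Genre and equate their Studio, Genre entries. No row becomes fully distinguished — the join is lossy.
Dependency preservation: DirID, DName → Studio is not contained in any single fragment, but the restricted closure of its left-hand side across the fragments still reaches the right-hand side; the remaining FDs each lie inside some fragment. All dependencies are preserved.

lossy but dependency-preserving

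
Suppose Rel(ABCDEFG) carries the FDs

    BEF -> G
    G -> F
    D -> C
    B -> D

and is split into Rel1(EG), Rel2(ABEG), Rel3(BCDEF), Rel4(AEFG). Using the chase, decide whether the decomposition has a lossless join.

Yes

Chase test. Columns are ABCDEFG; row i has aⱼ where attribute j ∈ Reli, else bᵢⱼ.
Initial tableau (one row per fragment):
  row 1: b11 b12 b13 b14 a5 b16 a7
  row 2: a1 a2 b23 b24 a5 b26 a7
  row 3: b31 a2 a3 a4 a5 a6 b37
  row 4: a1 b42 b43 b44 a5 a6 a7
Rows 1 and 2 agree on G; apply G→F and equate their F entries.
Rows 1 and 4 agree on G; apply G→F and equate their F entries.
Rows 2 and 3 agree on B; apply B→D and equate their D entries.
Rows 2 and 3 agree on BEF; apply BEF→G and equate their G entries.
Rows 2 and 3 agree on D; apply D→C and equate their C entries.
Row 2 is now all distinguished symbols — the join is lossless.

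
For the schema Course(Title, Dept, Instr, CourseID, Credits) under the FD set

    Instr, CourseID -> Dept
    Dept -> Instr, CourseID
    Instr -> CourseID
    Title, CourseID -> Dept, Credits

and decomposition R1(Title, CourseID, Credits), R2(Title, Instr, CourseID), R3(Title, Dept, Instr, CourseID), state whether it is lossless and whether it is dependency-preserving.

Lossless test (chase): Rows 2 and 3 agree on Instr, CourseID; apply Instr, CourseID→Dept and equate their Dept entries. Rows 1 and 2 agree on Title, CourseID; apply Title, CourseID→Dept, Credits and equate their Dept, Credits entries. Rows 1 and 3 agree on Title, CourseID; apply Title, CourseID→Dept, Credits and equate their Dept, Credits entries. Rows 1 and 2 agree on Dept; apply Dept→Instr, CourseID and equate their Instr, CourseID entries. Row 1 is now all distinguished symbols — the join is lossless.
Dependency preservation: Title, CourseID → Dept, Credits is not contained in any single fragment, but the restricted closure of its left-hand side across the fragments still reaches the right-hand side; the remaining FDs each lie inside some fragment. All dependencies are preserved.

lossless and dependency-preserving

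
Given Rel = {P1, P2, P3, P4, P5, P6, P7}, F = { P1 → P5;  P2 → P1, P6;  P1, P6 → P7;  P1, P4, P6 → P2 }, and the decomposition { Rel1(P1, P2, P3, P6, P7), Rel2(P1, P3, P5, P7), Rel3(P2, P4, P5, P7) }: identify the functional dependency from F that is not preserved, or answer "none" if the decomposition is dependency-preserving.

P1, P4, P6 → P2

Check P1, P4, P6 → P2: no single fragment contains all of {P1, P2, P4, P6}, and the restricted closure of {P1, P4, P6} across the fragments never reaches {P2}.
P1 → P5 is preserved.
P2 → P1, P6 is preserved.
P1, P6 → P7 is preserved.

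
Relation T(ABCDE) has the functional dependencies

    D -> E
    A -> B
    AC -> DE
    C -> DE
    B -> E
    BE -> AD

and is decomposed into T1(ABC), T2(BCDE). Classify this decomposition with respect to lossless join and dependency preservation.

Lossless test: (BC)⁺ = {ABCDE}, which contains all of one fragment — lossless.
Dependency preservation: AC → DE; BE → AD are not contained in any single fragment, but the restricted closure of each left-hand side across the fragments still reaches the right-hand side; the remaining FDs each lie inside some fragment. All dependencies are preserved.

lossless and dependency-preserving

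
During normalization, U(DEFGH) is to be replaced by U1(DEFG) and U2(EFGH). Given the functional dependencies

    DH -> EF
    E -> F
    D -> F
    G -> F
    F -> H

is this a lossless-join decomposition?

Common attributes: U1 ∩ U2 = {EFG}.
Closure of {EFG}: F → H applies, adding H. So (EFG)⁺ = {EFGH}.
This closure contains every attribute of U2, so U1 ∩ U2 → U2. The join is lossless.

Yes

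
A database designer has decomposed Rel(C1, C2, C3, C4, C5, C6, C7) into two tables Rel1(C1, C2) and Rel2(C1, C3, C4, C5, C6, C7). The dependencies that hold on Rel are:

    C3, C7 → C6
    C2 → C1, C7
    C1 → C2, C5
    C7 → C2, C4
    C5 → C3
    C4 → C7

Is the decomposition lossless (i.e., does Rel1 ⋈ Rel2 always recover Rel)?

Yes

Common attributes: Rel1 ∩ Rel2 = {C1}.
Closure of {C1}: C1 → C2, C5 applies, adding C2, C5; C5 → C3 applies, adding C3; C2 → C1, C7 applies, adding C7; C7 → C2, C4 applies, adding C4; C3, C7 → C6 applies, adding C6. So (C1)⁺ = {C1, C2, C3, C4, C5, C6, C7}.
This closure contains every attribute of Rel1, so Rel1 ∩ Rel2 → Rel1. The join is lossless.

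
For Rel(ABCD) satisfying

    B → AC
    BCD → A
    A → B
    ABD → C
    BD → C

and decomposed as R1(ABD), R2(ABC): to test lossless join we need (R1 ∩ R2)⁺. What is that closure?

R1 ∩ R2 = {AB}.
B → AC applies, adding C
Closure: {ABC}.

ABC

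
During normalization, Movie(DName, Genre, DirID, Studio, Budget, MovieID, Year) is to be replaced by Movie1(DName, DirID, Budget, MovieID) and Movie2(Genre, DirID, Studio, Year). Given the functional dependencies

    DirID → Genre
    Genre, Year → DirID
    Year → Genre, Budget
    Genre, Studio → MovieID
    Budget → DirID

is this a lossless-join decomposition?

No

Common attributes: Movie1 ∩ Movie2 = {DirID}.
Closure of {DirID}: DirID → Genre applies, adding Genre. So (DirID)⁺ = {Genre, DirID}.
The closure contains neither all of Movie1 = {DName, DirID, Budget, MovieID} nor all of Movie2 = {Genre, DirID, Studio, Year}, so the common attributes are not a superkey of either fragment. The join is lossy.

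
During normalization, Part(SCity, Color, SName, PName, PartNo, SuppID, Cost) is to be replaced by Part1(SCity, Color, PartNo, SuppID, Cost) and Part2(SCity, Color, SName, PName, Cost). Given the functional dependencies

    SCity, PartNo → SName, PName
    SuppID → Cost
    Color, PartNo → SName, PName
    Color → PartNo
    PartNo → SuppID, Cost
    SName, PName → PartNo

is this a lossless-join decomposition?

Common attributes: Part1 ∩ Part2 = {SCity, Color, Cost}.
Closure of {SCity, Color, Cost}: Color → PartNo applies, adding PartNo; PartNo → SuppID, Cost applies, adding SuppID; SCity, PartNo → SName, PName applies, adding SName, PName. So (SCity, Color, Cost)⁺ = {SCity, Color, SName, PName, PartNo, SuppID, Cost}.
This closure contains every attribute of Part1, so Part1 ∩ Part2 → Part1. The join is lossless.

Yes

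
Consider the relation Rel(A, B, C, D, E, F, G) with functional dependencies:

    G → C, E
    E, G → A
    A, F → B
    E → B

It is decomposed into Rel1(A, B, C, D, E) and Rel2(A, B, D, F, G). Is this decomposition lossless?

No

Common attributes: Rel1 ∩ Rel2 = {A, B, D}.
No dependency enlarges {A, B, D}, so (A, B, D)⁺ = {A, B, D}.
The closure contains neither all of Rel1 = {A, B, C, D, E} nor all of Rel2 = {A, B, D, F, G}, so the common attributes are not a superkey of either fragment. The join is lossy.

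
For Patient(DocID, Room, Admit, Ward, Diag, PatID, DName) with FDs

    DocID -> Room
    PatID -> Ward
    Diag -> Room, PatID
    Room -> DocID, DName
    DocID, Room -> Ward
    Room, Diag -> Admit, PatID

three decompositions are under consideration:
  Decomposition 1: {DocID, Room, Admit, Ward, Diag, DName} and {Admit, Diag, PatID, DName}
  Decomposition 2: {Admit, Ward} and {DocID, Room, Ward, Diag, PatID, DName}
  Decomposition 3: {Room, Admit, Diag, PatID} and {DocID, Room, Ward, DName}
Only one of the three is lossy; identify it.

Decomposition 2

Decomposition 1: common = {Admit, Diag, DName}, closure = {DocID, Room, Admit, Ward, Diag, PatID, DName} → lossless.
Decomposition 2: common = {Ward}, closure = {Ward} → lossy.
Decomposition 3: common = {Room}, closure = {DocID, Room, Ward, DName} → lossless.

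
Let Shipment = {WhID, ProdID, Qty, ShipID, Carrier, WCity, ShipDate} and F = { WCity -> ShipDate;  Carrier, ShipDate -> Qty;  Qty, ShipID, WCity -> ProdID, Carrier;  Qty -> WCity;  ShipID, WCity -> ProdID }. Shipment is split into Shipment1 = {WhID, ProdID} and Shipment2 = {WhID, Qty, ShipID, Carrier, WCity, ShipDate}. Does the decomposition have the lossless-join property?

Common attributes: Shipment1 ∩ Shipment2 = {WhID}.
No dependency enlarges {WhID}, so (WhID)⁺ = {WhID}.
The closure contains neither all of Shipment1 = {WhID, ProdID} nor all of Shipment2 = {WhID, Qty, ShipID, Carrier, WCity, ShipDate}, so the common attributes are not a superkey of either fragment. The join is lossy.

No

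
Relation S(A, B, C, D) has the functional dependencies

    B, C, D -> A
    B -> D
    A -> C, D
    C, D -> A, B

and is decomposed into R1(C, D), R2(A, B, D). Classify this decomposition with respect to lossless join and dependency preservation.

Lossless test: (D)⁺ = {D}, which is a superkey of neither fragment — lossy.
Dependency preservation: the restricted closure of {B, C, D} across the fragments never reaches {A}, so B, C, D → A cannot be enforced without a join — not preserved.

lossy and not dependency-preserving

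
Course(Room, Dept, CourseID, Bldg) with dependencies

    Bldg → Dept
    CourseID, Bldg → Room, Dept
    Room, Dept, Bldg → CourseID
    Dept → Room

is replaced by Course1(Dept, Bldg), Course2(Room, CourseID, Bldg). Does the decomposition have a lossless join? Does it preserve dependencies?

Lossless test: (Bldg)⁺ = {Room, Dept, CourseID, Bldg}, which contains all of one fragment — lossless.
Dependency preservation: the restricted closure of {Dept} across the fragments never reaches {Room}, so Dept → Room cannot be enforced without a join — not preserved.

lossless but not dependency-preserving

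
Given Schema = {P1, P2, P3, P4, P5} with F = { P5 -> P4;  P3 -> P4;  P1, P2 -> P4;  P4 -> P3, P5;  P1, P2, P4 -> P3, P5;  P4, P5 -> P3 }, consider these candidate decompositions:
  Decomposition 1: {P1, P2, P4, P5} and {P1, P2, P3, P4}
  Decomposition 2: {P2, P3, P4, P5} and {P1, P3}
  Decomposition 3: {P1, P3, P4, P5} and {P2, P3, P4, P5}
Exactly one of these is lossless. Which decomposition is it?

Decomposition 1: common = {P1, P2, P4}, closure = {P1, P2, P3, P4, P5} → lossless.
Decomposition 2: common = {P3}, closure = {P3, P4, P5} → lossy.
Decomposition 3: common = {P3, P4, P5}, closure = {P3, P4, P5} → lossy.

Decomposition 1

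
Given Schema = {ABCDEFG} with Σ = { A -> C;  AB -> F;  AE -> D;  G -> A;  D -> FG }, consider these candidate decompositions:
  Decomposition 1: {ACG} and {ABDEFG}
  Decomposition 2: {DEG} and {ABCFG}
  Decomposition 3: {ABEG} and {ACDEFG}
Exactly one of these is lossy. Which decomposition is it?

Decomposition 2

Decomposition 1: common = {AG}, closure = {ACG} → lossless.
Decomposition 2: common = {G}, closure = {ACG} → lossy.
Decomposition 3: common = {AEG}, closure = {ACDEFG} → lossless.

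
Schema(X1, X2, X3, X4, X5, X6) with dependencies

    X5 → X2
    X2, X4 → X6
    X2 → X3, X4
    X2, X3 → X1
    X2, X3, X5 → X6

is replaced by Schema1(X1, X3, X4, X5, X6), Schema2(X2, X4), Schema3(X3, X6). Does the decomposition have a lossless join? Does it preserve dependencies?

lossy and not dependency-preserving

Lossless test (chase): applying each FD to every pair of rows produces no changes in the tableau, so no row becomes fully distinguished — the join is lossy.
Dependency preservation: the restricted closure of {X5} across the fragments never reaches {X2}, so X5 → X2 cannot be enforced without a join — not preserved.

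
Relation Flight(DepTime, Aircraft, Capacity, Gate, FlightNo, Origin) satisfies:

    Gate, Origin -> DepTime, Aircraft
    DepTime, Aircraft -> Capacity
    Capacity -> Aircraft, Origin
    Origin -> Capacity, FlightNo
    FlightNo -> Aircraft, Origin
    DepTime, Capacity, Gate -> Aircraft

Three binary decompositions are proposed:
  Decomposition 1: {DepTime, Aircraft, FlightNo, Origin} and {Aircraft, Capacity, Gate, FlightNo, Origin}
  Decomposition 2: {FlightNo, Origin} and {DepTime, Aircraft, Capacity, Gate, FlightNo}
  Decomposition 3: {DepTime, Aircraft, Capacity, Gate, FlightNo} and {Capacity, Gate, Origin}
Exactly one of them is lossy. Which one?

Decomposition 1: common = {Aircraft, FlightNo, Origin}, closure = {Aircraft, Capacity, FlightNo, Origin} → lossy.
Decomposition 2: common = {FlightNo}, closure = {Aircraft, Capacity, FlightNo, Origin} → lossless.
Decomposition 3: common = {Capacity, Gate}, closure = {DepTime, Aircraft, Capacity, Gate, FlightNo, Origin} → lossless.

Decomposition 1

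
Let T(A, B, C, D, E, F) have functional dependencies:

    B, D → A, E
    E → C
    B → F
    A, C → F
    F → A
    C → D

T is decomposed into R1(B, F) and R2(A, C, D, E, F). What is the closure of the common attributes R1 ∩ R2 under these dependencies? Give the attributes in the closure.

A, F

R1 ∩ R2 = {F}.
F → A applies, adding A
Closure: {A, F}.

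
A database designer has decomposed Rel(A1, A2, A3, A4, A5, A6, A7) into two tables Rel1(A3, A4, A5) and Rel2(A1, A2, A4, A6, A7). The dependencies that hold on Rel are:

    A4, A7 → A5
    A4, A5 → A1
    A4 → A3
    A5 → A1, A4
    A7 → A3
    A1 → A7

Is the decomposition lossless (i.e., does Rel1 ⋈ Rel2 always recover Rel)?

No

Common attributes: Rel1 ∩ Rel2 = {A4}.
Closure of {A4}: A4 → A3 applies, adding A3. So (A4)⁺ = {A3, A4}.
The closure contains neither all of Rel1 = {A3, A4, A5} nor all of Rel2 = {A1, A2, A4, A6, A7}, so the common attributes are not a superkey of either fragment. The join is lossy.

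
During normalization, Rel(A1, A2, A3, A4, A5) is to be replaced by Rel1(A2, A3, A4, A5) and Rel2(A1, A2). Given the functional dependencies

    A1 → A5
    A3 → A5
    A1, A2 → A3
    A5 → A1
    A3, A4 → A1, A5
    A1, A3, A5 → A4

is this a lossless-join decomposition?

No

Common attributes: Rel1 ∩ Rel2 = {A2}.
No dependency enlarges {A2}, so (A2)⁺ = {A2}.
The closure contains neither all of Rel1 = {A2, A3, A4, A5} nor all of Rel2 = {A1, A2}, so the common attributes are not a superkey of either fragment. The join is lossy.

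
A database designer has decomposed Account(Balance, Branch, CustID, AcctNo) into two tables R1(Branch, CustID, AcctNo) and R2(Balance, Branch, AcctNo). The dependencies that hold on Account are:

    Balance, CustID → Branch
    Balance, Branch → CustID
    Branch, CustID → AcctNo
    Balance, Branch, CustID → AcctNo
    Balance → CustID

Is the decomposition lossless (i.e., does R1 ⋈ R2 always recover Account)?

Common attributes: R1 ∩ R2 = {Branch, AcctNo}.
No dependency enlarges {Branch, AcctNo}, so (Branch, AcctNo)⁺ = {Branch, AcctNo}.
The closure contains neither all of R1 = {Branch, CustID, AcctNo} nor all of R2 = {Balance, Branch, AcctNo}, so the common attributes are not a superkey of either fragment. The join is lossy.

No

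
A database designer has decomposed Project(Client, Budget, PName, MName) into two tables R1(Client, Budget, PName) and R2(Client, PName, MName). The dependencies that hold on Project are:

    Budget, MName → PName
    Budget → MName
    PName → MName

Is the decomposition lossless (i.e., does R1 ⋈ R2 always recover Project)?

Yes

Common attributes: R1 ∩ R2 = {Client, PName}.
Closure of {Client, PName}: PName → MName applies, adding MName. So (Client, PName)⁺ = {Client, PName, MName}.
This closure contains every attribute of R2, so R1 ∩ R2 → R2. The join is lossless.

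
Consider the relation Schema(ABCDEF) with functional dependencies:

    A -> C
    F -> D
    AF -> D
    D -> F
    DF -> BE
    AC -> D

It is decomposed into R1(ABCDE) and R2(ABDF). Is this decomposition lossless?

Yes

Common attributes: R1 ∩ R2 = {ABD}.
Closure of {ABD}: A → C applies, adding C; D → F applies, adding F; DF → BE applies, adding E. So (ABD)⁺ = {ABCDEF}.
This closure contains every attribute of R1, so R1 ∩ R2 → R1. The join is lossless.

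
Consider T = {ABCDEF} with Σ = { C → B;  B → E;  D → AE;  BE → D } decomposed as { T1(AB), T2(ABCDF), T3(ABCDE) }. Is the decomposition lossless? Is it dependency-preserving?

lossless and dependency-preserving

Lossless test (chase): Rows 1 and 2 agree on B; apply B→E and equate their E entries. Rows 1 and 3 agree on B; apply B→E and equate their E entries. Rows 1 and 2 agree on BE; apply BE→D and equate their D entries. Row 2 is now all distinguished symbols — the join is lossless.
Dependency preservation: every FD's attributes lie within a single fragment, so each can be enforced locally — preserved.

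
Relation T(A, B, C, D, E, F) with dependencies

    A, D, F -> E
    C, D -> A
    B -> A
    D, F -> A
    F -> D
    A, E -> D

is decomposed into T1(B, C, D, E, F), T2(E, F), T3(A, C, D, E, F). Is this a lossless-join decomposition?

Chase test. Columns are A, B, C, D, E, F; row i has aⱼ where attribute j ∈ Ti, else bᵢⱼ.
Initial tableau (one row per fragment):
  row 1: b11 a2 a3 a4 a5 a6
  row 2: b21 b22 b23 b24 a5 a6
  row 3: a1 b32 a3 a4 a5 a6
Rows 1 and 3 agree on C, D; apply C, D→A and equate their A entries.
Rows 1 and 2 agree on F; apply F→D and equate their D entries.
Rows 1 and 2 agree on D, F; apply D, F→A and equate their A entries.
Row 1 is now all distinguished symbols — the join is lossless.

Yes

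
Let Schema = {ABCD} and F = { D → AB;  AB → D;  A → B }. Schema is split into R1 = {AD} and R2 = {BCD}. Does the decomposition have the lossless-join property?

Yes

Common attributes: R1 ∩ R2 = {D}.
Closure of {D}: D → AB applies, adding AB. So (D)⁺ = {ABD}.
This closure contains every attribute of R1, so R1 ∩ R2 → R1. The join is lossless.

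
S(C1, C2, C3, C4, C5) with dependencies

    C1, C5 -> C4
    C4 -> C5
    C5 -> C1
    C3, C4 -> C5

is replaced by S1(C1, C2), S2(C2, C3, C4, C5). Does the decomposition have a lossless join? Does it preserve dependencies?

Lossless test: (C2)⁺ = {C2}, which is a superkey of neither fragment — lossy.
Dependency preservation: the restricted closure of {C5} across the fragments never reaches {C1}, so C5 → C1 cannot be enforced without a join — not preserved.

lossy and not dependency-preserving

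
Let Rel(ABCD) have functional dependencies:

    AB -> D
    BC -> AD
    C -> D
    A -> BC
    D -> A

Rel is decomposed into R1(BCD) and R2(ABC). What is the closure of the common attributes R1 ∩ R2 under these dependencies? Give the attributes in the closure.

ABCD

R1 ∩ R2 = {BC}.
BC → AD applies, adding AD
Closure: {ABCD}.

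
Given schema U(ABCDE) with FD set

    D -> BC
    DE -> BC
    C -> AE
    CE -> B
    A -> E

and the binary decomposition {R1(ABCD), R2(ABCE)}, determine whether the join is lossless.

Common attributes: R1 ∩ R2 = {ABC}.
Closure of {ABC}: C → AE applies, adding E. So (ABC)⁺ = {ABCE}.
This closure contains every attribute of R2, so R1 ∩ R2 → R2. The join is lossless.

Yes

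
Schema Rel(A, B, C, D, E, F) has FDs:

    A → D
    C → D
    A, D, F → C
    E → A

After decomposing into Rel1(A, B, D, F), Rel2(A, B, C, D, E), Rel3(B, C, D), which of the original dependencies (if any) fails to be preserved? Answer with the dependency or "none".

Check A, D, F → C: no single fragment contains all of {A, C, D, F}, and the restricted closure of {A, D, F} across the fragments never reaches {C}.
A → D is preserved.
C → D is preserved.
E → A is preserved.

A, D, F → C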